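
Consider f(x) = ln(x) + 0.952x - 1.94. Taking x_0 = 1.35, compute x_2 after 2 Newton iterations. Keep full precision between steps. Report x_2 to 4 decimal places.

1.5664

Newton update: x ← x − f(x)/f'(x).
f'(x) = 1/x + 0.952
x_0 = 1.350000: f = -0.354695, f' = 1.692741 → x_1 = 1.350000 - (-0.354695)/(1.692741) = 1.559539
x_1 = 1.559539: f = -0.010928, f' = 1.593215 → x_2 = 1.559539 - (-0.010928)/(1.593215) = 1.566398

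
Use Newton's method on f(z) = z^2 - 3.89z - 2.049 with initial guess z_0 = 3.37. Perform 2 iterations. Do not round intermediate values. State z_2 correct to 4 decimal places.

4.3814

f'(z) = 2z - 3.89
z_0 = 3.370000: f = -3.801400, f' = 2.850000 → z_1 = 3.370000 - (-3.801400)/(2.850000) = 4.703825
z_1 = 4.703825: f = 1.779088, f' = 5.517649 → z_2 = 4.703825 - (1.779088)/(5.517649) = 4.381389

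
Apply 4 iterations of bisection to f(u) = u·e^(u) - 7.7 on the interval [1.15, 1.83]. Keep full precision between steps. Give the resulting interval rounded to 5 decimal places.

f(1.150000) = -4.068078, f(1.830000) = 3.708013 (opposite signs)
step 1: m = 1.490000, f(m) = -1.088728 < 0 → root in [1.490000, 1.830000]
step 2: m = 1.660000, f(m) = 1.030456 > 0 → root in [1.490000, 1.660000]
step 3: m = 1.575000, f(m) = -0.091582 < 0 → root in [1.575000, 1.660000]
step 4: m = 1.617500, f(m) = 0.452966 > 0 → root in [1.575000, 1.617500]

[1.57500, 1.61750]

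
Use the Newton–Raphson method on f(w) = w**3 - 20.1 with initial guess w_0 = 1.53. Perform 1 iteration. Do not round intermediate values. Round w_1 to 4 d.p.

3.8821

f'(w) = 3w**2
w_0 = 1.530000: f = -16.518423, f' = 7.022700 → w_1 = 1.530000 - (-16.518423)/(7.022700) = 3.882147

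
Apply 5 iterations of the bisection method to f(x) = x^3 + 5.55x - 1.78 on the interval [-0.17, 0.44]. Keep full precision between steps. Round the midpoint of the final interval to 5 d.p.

f(-0.170000) = -2.728413, f(0.440000) = 0.747184 (opposite signs)
step 1: m = 0.135000, f(m) = -1.028290 < 0 → root in [0.135000, 0.440000]
step 2: m = 0.287500, f(m) = -0.160611 < 0 → root in [0.287500, 0.440000]
step 3: m = 0.363750, f(m) = 0.286942 > 0 → root in [0.287500, 0.363750]
step 4: m = 0.325625, f(m) = 0.061745 > 0 → root in [0.287500, 0.325625]
step 5: m = 0.306562, f(m) = -0.049767 < 0 → root in [0.306562, 0.325625]
Midpoint of [0.306562, 0.325625] = 0.316094

0.31609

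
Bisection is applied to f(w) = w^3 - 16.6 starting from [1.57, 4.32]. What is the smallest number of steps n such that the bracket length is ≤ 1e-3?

12

Initial width b − a = 4.32 − 1.57 = 2.750000.
After n steps the width is (b−a)/2^n; need (b−a)/2^n ≤ 1e-3.
So n ≥ log₂(2.750000/1e-3) = log₂(2750.0000) ≈ 11.4252.
Hence n = 12.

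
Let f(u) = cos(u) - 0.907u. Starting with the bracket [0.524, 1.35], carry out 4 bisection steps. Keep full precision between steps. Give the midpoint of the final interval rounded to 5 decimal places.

0.80794

f(0.524000) = 0.390557, f(1.350000) = -1.005443 (opposite signs)
step 1: m = 0.937000, f(m) = -0.257651 < 0 → root in [0.524000, 0.937000]
step 2: m = 0.730500, f(m) = 0.082277 > 0 → root in [0.730500, 0.937000]
step 3: m = 0.833750, f(m) = -0.084107 < 0 → root in [0.730500, 0.833750]
step 4: m = 0.782125, f(m) = 0.000030 > 0 → root in [0.782125, 0.833750]
Midpoint of [0.782125, 0.833750] = 0.807937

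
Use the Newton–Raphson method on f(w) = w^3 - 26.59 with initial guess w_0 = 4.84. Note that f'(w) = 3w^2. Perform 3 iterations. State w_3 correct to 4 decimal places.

w_0 = 4.840000: f = 86.789904, f' = 70.276800 → w_1 = 4.840000 - (86.789904)/(70.276800) = 3.605028
w_1 = 3.605028: f = 20.261749, f' = 38.988673 → w_2 = 3.605028 - (20.261749)/(38.988673) = 3.085345
w_2 = 3.085345: f = 2.780482, f' = 28.558056 → w_3 = 3.085345 - (2.780482)/(28.558056) = 2.987982

2.9880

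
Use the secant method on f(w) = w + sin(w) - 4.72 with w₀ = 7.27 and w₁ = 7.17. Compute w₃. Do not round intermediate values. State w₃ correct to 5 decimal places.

f(w_0) = 3.384274, f(w_1) = 3.225063
w_2 = 7.170000 - (3.225063)·(7.170000 - 7.270000)/(3.225063 - (3.384274)) = 5.144347; f(w_2) = -0.483800
w_3 = 5.144347 - (-0.483800)·(5.144347 - 7.170000)/(-0.483800 - (3.225063)) = 5.408582; f(w_3) = -0.078707

5.40858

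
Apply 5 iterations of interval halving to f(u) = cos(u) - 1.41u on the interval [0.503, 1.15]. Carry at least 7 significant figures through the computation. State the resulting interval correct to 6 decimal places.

[0.583875, 0.604094]

f(0.503000) = 0.166910, f(1.150000) = -1.213013 (opposite signs)
step 1: m = 0.826500, f(m) = -0.487911 < 0 → root in [0.503000, 0.826500]
step 2: m = 0.664750, f(m) = -0.150226 < 0 → root in [0.503000, 0.664750]
step 3: m = 0.583875, f(m) = 0.011069 > 0 → root in [0.583875, 0.664750]
step 4: m = 0.624312, f(m) = -0.068915 < 0 → root in [0.583875, 0.624312]
step 5: m = 0.604094, f(m) = -0.028755 < 0 → root in [0.583875, 0.604094]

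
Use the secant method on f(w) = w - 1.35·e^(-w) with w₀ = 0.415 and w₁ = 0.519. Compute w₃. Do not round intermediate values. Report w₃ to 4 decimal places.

Secant update: w_(k+1) = w_k − f(w_k)·(w_k − w_(k-1))/(f(w_k) − f(w_(k-1))).
f(w_0) = -0.476459, f(w_1) = -0.284406
w_2 = 0.519000 - (-0.284406)·(0.519000 - 0.415000)/(-0.284406 - (-0.476459)) = 0.673010; f(w_2) = -0.015720
w_3 = 0.673010 - (-0.015720)·(0.673010 - 0.519000)/(-0.015720 - (-0.284406)) = 0.682021; f(w_3) = -0.000531

0.6820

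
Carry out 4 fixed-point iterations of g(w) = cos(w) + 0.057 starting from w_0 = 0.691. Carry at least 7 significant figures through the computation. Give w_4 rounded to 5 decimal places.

w_1 = g(0.691000) = 0.827609
w_2 = g(0.827609) = 0.733638
w_3 = g(0.733638) = 0.799743
w_4 = g(0.799743) = 0.753891

0.75389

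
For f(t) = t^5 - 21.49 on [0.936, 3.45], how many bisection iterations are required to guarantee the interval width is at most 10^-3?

12

Initial width b − a = 3.45 − 0.936 = 2.514000.
After n steps the width is (b−a)/2^n; need (b−a)/2^n ≤ 10^-3.
So n ≥ log₂(2.514000/10^-3) = log₂(2514.0000) ≈ 11.2958.
Hence n = 12.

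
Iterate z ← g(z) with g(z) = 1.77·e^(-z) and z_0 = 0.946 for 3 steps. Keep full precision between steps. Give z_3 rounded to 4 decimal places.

0.7267

z_1 = g(0.946000) = 0.687275
z_2 = g(0.687275) = 0.890212
z_3 = g(0.890212) = 0.726707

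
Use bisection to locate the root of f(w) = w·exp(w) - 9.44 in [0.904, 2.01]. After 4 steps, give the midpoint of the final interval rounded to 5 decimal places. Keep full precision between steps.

1.69894

f(0.904000) = -7.207607, f(2.010000) = 5.561268 (opposite signs)
step 1: m = 1.457000, f(m) = -3.185010 < 0 → root in [1.457000, 2.010000]
step 2: m = 1.733500, f(m) = 0.372357 > 0 → root in [1.457000, 1.733500]
step 3: m = 1.595250, f(m) = -1.576117 < 0 → root in [1.595250, 1.733500]
step 4: m = 1.664375, f(m) = -0.648154 < 0 → root in [1.664375, 1.733500]
Midpoint of [1.664375, 1.733500] = 1.698937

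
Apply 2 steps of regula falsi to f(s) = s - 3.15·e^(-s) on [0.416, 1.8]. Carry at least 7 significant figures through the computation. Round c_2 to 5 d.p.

1.09670

False-position update: c = (a·f(b) − b·f(a))/(f(b) − f(a)); replace the endpoint whose sign matches f(c).
f(0.416000) = -1.661993, f(1.800000) = 1.279309
step 1: c = 1.198034, f(c) = 0.247405 > 0 → new bracket [0.416000, 1.198034]
step 2: c = 1.096704, f(c) = 0.044699 > 0 → new bracket [0.416000, 1.096704]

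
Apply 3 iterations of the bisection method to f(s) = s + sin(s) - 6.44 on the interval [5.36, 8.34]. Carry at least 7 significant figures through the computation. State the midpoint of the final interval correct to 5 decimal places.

6.29125

f(5.360000) = -1.877527, f(8.340000) = 2.784200 (opposite signs)
step 1: m = 6.850000, f(m) = 0.946948 > 0 → root in [5.360000, 6.850000]
step 2: m = 6.105000, f(m) = -0.512244 < 0 → root in [6.105000, 6.850000]
step 3: m = 6.477500, f(m) = 0.230594 > 0 → root in [6.105000, 6.477500]
Midpoint of [6.105000, 6.477500] = 6.291250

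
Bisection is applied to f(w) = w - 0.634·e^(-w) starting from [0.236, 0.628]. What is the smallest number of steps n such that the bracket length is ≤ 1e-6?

19

Initial width b − a = 0.628 − 0.236 = 0.392000.
After n steps the width is (b−a)/2^n; need (b−a)/2^n ≤ 1e-6.
So n ≥ log₂(0.392000/1e-6) = log₂(392000.0000) ≈ 18.5805.
Hence n = 19.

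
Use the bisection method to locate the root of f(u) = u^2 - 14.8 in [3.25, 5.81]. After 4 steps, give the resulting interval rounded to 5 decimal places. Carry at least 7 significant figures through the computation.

f(3.250000) = -4.237500, f(5.810000) = 18.956100 (opposite signs)
step 1: m = 4.530000, f(m) = 5.720900 > 0 → root in [3.250000, 4.530000]
step 2: m = 3.890000, f(m) = 0.332100 > 0 → root in [3.250000, 3.890000]
step 3: m = 3.570000, f(m) = -2.055100 < 0 → root in [3.570000, 3.890000]
step 4: m = 3.730000, f(m) = -0.887100 < 0 → root in [3.730000, 3.890000]

[3.73000, 3.89000]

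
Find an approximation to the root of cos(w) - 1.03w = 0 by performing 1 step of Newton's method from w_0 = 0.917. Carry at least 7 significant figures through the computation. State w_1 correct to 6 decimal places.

0.732600

f'(w) = -sin(w) - 1.03
w_0 = 0.917000: f = -0.336306, f' = -1.823781 → w_1 = 0.917000 - (-0.336306)/(-1.823781) = 0.732600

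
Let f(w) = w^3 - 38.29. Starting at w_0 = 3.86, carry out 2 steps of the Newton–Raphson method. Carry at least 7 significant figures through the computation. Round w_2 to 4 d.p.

Newton update: w ← w − f(w)/f'(w).
f'(w) = 3w^2
w_0 = 3.860000: f = 19.222456, f' = 44.698800 → w_1 = 3.860000 - (19.222456)/(44.698800) = 3.429956
w_1 = 3.429956: f = 2.062050, f' = 35.293792 → w_2 = 3.429956 - (2.062050)/(35.293792) = 3.371531

3.3715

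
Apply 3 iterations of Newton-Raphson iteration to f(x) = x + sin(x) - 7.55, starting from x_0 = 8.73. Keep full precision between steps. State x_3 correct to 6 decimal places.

9.737299

f'(x) = 1 + cos(x)
x_0 = 8.730000: f = 1.820215, f' = 0.231804 → x_1 = 8.730000 - (1.820215)/(0.231804) = 0.877617
x_1 = 0.877617: f = -5.903165, f' = 1.638986 → x_2 = 0.877617 - (-5.903165)/(1.638986) = 4.479334
x_2 = 4.479334: f = -4.043632, f' = 0.769049 → x_3 = 4.479334 - (-4.043632)/(0.769049) = 9.737299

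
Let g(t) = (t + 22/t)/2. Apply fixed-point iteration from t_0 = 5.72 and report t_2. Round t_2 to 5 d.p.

4.69131

t_1 = g(5.720000) = 4.783077
t_2 = g(4.783077) = 4.691313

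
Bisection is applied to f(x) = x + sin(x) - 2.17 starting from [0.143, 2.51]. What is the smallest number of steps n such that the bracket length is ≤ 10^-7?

Initial width b − a = 2.51 − 0.143 = 2.367000.
After n steps the width is (b−a)/2^n; need (b−a)/2^n ≤ 10^-7.
So n ≥ log₂(2.367000/10^-7) = log₂(23670000.0000) ≈ 24.4966.
Hence n = 25.

25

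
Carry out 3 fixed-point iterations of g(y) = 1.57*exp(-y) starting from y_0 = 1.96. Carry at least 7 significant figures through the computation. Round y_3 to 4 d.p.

0.4460

y_1 = g(1.960000) = 0.221148
y_2 = g(0.221148) = 1.258509
y_3 = g(1.258509) = 0.446001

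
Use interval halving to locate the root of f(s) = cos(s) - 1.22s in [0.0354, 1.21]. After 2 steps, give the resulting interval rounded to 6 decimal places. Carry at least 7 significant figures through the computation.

f(0.035400) = 0.956185, f(1.210000) = -1.123181 (opposite signs)
step 1: m = 0.622700, f(m) = 0.052613 > 0 → root in [0.622700, 1.210000]
step 2: m = 0.916350, f(m) = -0.509227 < 0 → root in [0.622700, 0.916350]

[0.622700, 0.916350]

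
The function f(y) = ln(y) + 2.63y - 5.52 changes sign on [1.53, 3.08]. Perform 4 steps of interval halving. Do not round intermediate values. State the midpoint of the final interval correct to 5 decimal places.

f(1.530000) = -1.070832, f(3.080000) = 3.705330 (opposite signs)
step 1: m = 2.305000, f(m) = 1.377231 > 0 → root in [1.530000, 2.305000]
step 2: m = 1.917500, f(m) = 0.174047 > 0 → root in [1.530000, 1.917500]
step 3: m = 1.723750, f(m) = -0.442035 < 0 → root in [1.723750, 1.917500]
step 4: m = 1.820625, f(m) = -0.132576 < 0 → root in [1.820625, 1.917500]
Midpoint of [1.820625, 1.917500] = 1.869063

1.86906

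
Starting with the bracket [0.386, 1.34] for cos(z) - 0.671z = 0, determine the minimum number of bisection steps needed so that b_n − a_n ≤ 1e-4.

14

Initial width b − a = 1.34 − 0.386 = 0.954000.
After n steps the width is (b−a)/2^n; need (b−a)/2^n ≤ 1e-4.
So n ≥ log₂(0.954000/1e-4) = log₂(9540.0000) ≈ 13.2198.
Hence n = 14.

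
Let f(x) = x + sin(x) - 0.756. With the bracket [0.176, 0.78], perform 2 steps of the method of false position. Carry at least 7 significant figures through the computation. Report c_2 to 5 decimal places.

False-position update: c = (a·f(b) − b·f(a))/(f(b) − f(a)); replace the endpoint whose sign matches f(c).
f(0.176000) = -0.404907, f(0.780000) = 0.727279
step 1: c = 0.392010, f(c) = 0.018057 > 0 → new bracket [0.176000, 0.392010]
step 2: c = 0.382788, f(c) = 0.000297 > 0 → new bracket [0.176000, 0.382788]

0.38279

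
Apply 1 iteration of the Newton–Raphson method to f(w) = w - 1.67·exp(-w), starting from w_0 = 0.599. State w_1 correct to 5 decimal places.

f'(w) = 1 + 1.67·exp(-w)
w_0 = 0.599000: f = -0.318432, f' = 1.917432 → w_1 = 0.599000 - (-0.318432)/(1.917432) = 0.765072

0.76507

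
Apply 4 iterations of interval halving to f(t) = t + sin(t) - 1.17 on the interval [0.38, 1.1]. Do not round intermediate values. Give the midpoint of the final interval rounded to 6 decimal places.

f(0.380000) = -0.419080, f(1.100000) = 0.821207 (opposite signs)
step 1: m = 0.740000, f(m) = 0.244288 > 0 → root in [0.380000, 0.740000]
step 2: m = 0.560000, f(m) = -0.078814 < 0 → root in [0.560000, 0.740000]
step 3: m = 0.650000, f(m) = 0.085186 > 0 → root in [0.560000, 0.650000]
step 4: m = 0.605000, f(m) = 0.003762 > 0 → root in [0.560000, 0.605000]
Midpoint of [0.560000, 0.605000] = 0.582500

0.582500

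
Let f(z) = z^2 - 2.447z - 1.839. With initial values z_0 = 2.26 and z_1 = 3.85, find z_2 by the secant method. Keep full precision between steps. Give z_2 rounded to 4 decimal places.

2.8774

f(z_0) = -2.261620, f(z_1) = 3.562550
z_2 = 3.850000 - (3.562550)·(3.850000 - 2.260000)/(3.562550 - (-2.261620)) = 2.877423; f(z_2) = -0.600491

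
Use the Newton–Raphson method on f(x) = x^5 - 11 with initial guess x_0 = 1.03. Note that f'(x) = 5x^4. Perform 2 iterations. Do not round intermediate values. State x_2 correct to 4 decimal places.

x_0 = 1.030000: f = -9.840726, f' = 5.627544 → x_1 = 1.030000 - (-9.840726)/(5.627544) = 2.778672
x_1 = 2.778672: f = 154.647939, f' = 298.070389 → x_2 = 2.778672 - (154.647939)/(298.070389) = 2.259841

2.2598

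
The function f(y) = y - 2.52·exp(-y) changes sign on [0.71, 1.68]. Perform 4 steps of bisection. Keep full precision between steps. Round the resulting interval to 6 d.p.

f(0.710000) = -0.528943, f(1.680000) = 1.210338 (opposite signs)
step 1: m = 1.195000, f(m) = 0.432186 > 0 → root in [0.710000, 1.195000]
step 2: m = 0.952500, f(m) = -0.019654 < 0 → root in [0.952500, 1.195000]
step 3: m = 1.073750, f(m) = 0.212604 > 0 → root in [0.952500, 1.073750]
step 4: m = 1.013125, f(m) = 0.098157 > 0 → root in [0.952500, 1.013125]

[0.952500, 1.013125]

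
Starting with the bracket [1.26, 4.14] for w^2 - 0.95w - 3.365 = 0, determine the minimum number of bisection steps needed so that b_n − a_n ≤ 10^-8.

29

Initial width b − a = 4.14 − 1.26 = 2.880000.
After n steps the width is (b−a)/2^n; need (b−a)/2^n ≤ 10^-8.
So n ≥ log₂(2.880000/10^-8) = log₂(288000000.0000) ≈ 28.1015.
Hence n = 29.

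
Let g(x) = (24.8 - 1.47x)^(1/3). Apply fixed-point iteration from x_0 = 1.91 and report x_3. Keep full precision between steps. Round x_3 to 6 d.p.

x_1 = g(1.910000) = 2.801712
x_2 = g(2.801712) = 2.744904
x_3 = g(2.744904) = 2.748594

2.748594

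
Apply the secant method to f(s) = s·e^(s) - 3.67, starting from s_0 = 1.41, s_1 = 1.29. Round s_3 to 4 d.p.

1.1577

f(s_0) = 2.105297, f(s_1) = 1.016295
s_2 = 1.290000 - (1.016295)·(1.290000 - 1.410000)/(1.016295 - (2.105297)) = 1.178012; f(s_2) = 0.156077
s_3 = 1.178012 - (0.156077)·(1.178012 - 1.290000)/(0.156077 - (1.016295)) = 1.157693; f(s_3) = 0.014452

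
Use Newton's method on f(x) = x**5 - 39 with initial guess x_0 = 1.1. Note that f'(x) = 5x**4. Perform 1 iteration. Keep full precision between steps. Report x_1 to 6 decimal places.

6.207505

x_0 = 1.100000: f = -37.389490, f' = 7.320500 → x_1 = 1.100000 - (-37.389490)/(7.320500) = 6.207505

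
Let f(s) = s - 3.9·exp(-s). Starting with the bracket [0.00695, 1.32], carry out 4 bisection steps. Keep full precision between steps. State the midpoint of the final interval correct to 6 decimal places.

1.196902

f(0.006950) = -3.866039, f(1.320000) = 0.278172 (opposite signs)
step 1: m = 0.663475, f(m) = -1.345253 < 0 → root in [0.663475, 1.320000]
step 2: m = 0.991738, f(m) = -0.454896 < 0 → root in [0.991738, 1.320000]
step 3: m = 1.155869, f(m) = -0.071789 < 0 → root in [1.155869, 1.320000]
step 4: m = 1.237934, f(m) = 0.107002 > 0 → root in [1.155869, 1.237934]
Midpoint of [1.155869, 1.237934] = 1.196902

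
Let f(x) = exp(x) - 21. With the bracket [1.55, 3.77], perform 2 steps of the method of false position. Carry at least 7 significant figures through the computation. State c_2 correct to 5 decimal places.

f(1.550000) = -16.288530, f(3.770000) = 22.380065
step 1: c = 2.485140, f(c) = -8.997204 < 0 → new bracket [2.485140, 3.770000]
step 2: c = 2.853564, f(c) = -3.650494 < 0 → new bracket [2.853564, 3.770000]

2.85356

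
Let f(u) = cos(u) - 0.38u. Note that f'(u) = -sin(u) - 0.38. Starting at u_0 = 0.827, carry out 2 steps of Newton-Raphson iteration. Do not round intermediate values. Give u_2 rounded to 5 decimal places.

1.12796

Newton update: u ← u − f(u)/f'(u).
u_0 = 0.827000: f = 0.362827, f' = -1.115903 → u_1 = 0.827000 - (0.362827)/(-1.115903) = 1.152142
u_1 = 1.152142: f = -0.031282, f' = -1.293637 → u_2 = 1.152142 - (-0.031282)/(-1.293637) = 1.127960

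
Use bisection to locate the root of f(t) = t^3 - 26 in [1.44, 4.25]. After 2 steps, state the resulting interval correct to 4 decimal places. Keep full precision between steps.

f(1.440000) = -23.014016, f(4.250000) = 50.765625 (opposite signs)
step 1: m = 2.845000, f(m) = -2.972499 < 0 → root in [2.845000, 4.250000]
step 2: m = 3.547500, f(m) = 18.644423 > 0 → root in [2.845000, 3.547500]

[2.8450, 3.5475]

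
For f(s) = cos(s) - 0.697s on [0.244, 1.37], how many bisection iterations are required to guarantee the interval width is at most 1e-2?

Initial width b − a = 1.37 − 0.244 = 1.126000.
After n steps the width is (b−a)/2^n; need (b−a)/2^n ≤ 1e-2.
So n ≥ log₂(1.126000/1e-2) = log₂(112.6000) ≈ 6.8151.
Hence n = 7.

7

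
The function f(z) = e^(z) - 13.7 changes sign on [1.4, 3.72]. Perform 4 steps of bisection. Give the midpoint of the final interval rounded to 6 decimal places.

2.632500

f(1.400000) = -9.644800, f(3.720000) = 27.564394 (opposite signs)
step 1: m = 2.560000, f(m) = -0.764183 < 0 → root in [2.560000, 3.720000]
step 2: m = 3.140000, f(m) = 9.403867 > 0 → root in [2.560000, 3.140000]
step 3: m = 2.850000, f(m) = 3.587782 > 0 → root in [2.560000, 2.850000]
step 4: m = 2.705000, f(m) = 1.254317 > 0 → root in [2.560000, 2.705000]
Midpoint of [2.560000, 2.705000] = 2.632500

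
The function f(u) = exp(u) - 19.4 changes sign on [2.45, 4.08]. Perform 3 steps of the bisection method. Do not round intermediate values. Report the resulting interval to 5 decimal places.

f(2.450000) = -7.811653, f(4.080000) = 39.745470 (opposite signs)
step 1: m = 3.265000, f(m) = 6.780111 > 0 → root in [2.450000, 3.265000]
step 2: m = 2.857500, f(m) = -1.982072 < 0 → root in [2.857500, 3.265000]
step 3: m = 3.061250, f(m) = 1.954233 > 0 → root in [2.857500, 3.061250]

[2.85750, 3.06125]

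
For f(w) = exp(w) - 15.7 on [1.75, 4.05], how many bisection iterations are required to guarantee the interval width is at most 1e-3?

Initial width b − a = 4.05 − 1.75 = 2.300000.
After n steps the width is (b−a)/2^n; need (b−a)/2^n ≤ 1e-3.
So n ≥ log₂(2.300000/1e-3) = log₂(2300.0000) ≈ 11.1674.
Hence n = 12.

12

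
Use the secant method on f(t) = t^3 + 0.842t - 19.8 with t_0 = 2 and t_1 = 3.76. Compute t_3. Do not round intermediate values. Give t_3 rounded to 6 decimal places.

Secant update: t_(k+1) = t_k − f(t_k)·(t_k − t_(k-1))/(f(t_k) − f(t_(k-1))).
f(t_0) = -10.116000, f(t_1) = 36.523296
t_2 = 3.760000 - (36.523296)·(3.760000 - 2.000000)/(36.523296 - (-10.116000)) = 2.381742; f(t_2) = -4.283684
t_3 = 2.381742 - (-4.283684)·(2.381742 - 3.760000)/(-4.283684 - (36.523296)) = 2.526423; f(t_3) = -1.547059

2.526423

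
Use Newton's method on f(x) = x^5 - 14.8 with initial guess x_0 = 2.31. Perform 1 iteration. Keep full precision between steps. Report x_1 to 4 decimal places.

1.9520

Newton update: x ← x − f(x)/f'(x).
f'(x) = 5x^4
x_0 = 2.310000: f = 50.974855, f' = 142.369816 → x_1 = 2.310000 - (50.974855)/(142.369816) = 1.951955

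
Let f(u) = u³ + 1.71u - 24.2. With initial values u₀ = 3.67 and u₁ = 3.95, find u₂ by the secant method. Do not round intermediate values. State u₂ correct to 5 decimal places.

f(u_0) = 31.506563, f(u_1) = 44.184375
u_2 = 3.950000 - (44.184375)·(3.950000 - 3.670000)/(44.184375 - (31.506563)) = 2.974151; f(u_2) = 7.193883

2.97415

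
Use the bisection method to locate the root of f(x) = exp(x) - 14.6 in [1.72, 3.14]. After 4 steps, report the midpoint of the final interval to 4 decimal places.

f(1.720000) = -9.015472, f(3.140000) = 8.503867 (opposite signs)
step 1: m = 2.430000, f(m) = -3.241118 < 0 → root in [2.430000, 3.140000]
step 2: m = 2.785000, f(m) = 1.599818 > 0 → root in [2.430000, 2.785000]
step 3: m = 2.607500, f(m) = -1.034904 < 0 → root in [2.607500, 2.785000]
step 4: m = 2.696250, f(m) = 0.224037 > 0 → root in [2.607500, 2.696250]
Midpoint of [2.607500, 2.696250] = 2.651875

2.6519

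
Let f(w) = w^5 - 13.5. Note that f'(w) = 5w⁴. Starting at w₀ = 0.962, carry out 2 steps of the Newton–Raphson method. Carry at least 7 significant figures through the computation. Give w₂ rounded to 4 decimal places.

3.1491

Newton update: w ← w − f(w)/f'(w).
w_0 = 0.962000: f = -12.676098, f' = 4.282233 → w_1 = 0.962000 - (-12.676098)/(4.282233) = 3.922161
w_1 = 3.922161: f = 914.668860, f' = 1183.236612 → w_2 = 3.922161 - (914.668860)/(1183.236612) = 3.149138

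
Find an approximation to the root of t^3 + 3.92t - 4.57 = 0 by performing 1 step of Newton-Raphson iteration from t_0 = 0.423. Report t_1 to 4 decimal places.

1.0594

Newton update: t ← t − f(t)/f'(t).
f'(t) = 3t^2 + 3.92
t_0 = 0.423000: f = -2.836153, f' = 4.456787 → t_1 = 0.423000 - (-2.836153)/(4.456787) = 1.059367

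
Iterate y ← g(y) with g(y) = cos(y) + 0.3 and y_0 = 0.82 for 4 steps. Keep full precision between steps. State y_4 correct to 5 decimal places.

0.87672

y_1 = g(0.820000) = 0.982221
y_2 = g(0.982221) = 0.855176
y_3 = g(0.855176) = 0.956085
y_4 = g(0.956085) = 0.876722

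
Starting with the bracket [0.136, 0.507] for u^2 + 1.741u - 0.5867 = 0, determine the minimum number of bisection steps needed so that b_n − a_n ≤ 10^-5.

16

Initial width b − a = 0.507 − 0.136 = 0.371000.
After n steps the width is (b−a)/2^n; need (b−a)/2^n ≤ 10^-5.
So n ≥ log₂(0.371000/10^-5) = log₂(37100.0000) ≈ 15.1791.
Hence n = 16.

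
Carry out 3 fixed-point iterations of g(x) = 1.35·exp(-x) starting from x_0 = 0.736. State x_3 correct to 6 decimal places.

x_1 = g(0.736000) = 0.646685
x_2 = g(0.646685) = 0.707102
x_3 = g(0.707102) = 0.665646

0.665646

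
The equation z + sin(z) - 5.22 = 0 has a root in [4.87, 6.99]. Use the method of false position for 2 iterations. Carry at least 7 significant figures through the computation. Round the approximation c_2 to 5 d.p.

False-position update: c = (a·f(b) − b·f(a))/(f(b) − f(a)); replace the endpoint whose sign matches f(c).
f(4.870000) = -1.337605, f(6.990000) = 2.419415
step 1: c = 5.624780, f(c) = -0.207077 < 0 → new bracket [5.624780, 6.990000]
step 2: c = 5.732416, f(c) = -0.010927 < 0 → new bracket [5.732416, 6.990000]

5.73242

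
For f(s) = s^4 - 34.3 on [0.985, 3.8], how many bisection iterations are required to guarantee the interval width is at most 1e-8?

29

Initial width b − a = 3.8 − 0.985 = 2.815000.
After n steps the width is (b−a)/2^n; need (b−a)/2^n ≤ 1e-8.
So n ≥ log₂(2.815000/1e-8) = log₂(281500000.0000) ≈ 28.0686.
Hence n = 29.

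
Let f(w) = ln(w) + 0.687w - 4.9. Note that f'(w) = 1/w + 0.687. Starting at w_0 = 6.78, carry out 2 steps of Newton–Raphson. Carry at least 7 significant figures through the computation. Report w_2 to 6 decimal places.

4.837677

Newton update: w ← w − f(w)/f'(w).
w_0 = 6.780000: f = 1.671837, f' = 0.834493 → w_1 = 6.780000 - (1.671837)/(0.834493) = 4.776583
w_1 = 4.776583: f = -0.054762, f' = 0.896355 → w_2 = 4.776583 - (-0.054762)/(0.896355) = 4.837677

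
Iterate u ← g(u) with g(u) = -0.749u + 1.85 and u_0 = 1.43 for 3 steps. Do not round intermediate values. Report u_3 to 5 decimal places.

0.90133

u_1 = g(1.430000) = 0.778930
u_2 = g(0.778930) = 1.266581
u_3 = g(1.266581) = 0.901331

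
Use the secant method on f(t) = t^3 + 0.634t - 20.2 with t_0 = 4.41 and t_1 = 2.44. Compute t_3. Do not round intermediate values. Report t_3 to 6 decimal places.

f(t_0) = 68.362061, f(t_1) = -4.126256
t_2 = 2.440000 - (-4.126256)·(2.440000 - 4.410000)/(-4.126256 - (68.362061)) = 2.552138; f(t_2) = -1.958819
t_3 = 2.552138 - (-1.958819)·(2.552138 - 2.440000)/(-1.958819 - (-4.126256)) = 2.653483; f(t_3) = 0.165417

2.653483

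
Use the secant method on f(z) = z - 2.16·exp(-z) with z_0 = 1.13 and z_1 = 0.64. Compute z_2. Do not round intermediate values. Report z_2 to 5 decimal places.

f(z_0) = 0.432248, f(z_1) = -0.498952
z_2 = 0.640000 - (-0.498952)·(0.640000 - 1.130000)/(-0.498952 - (0.432248)) = 0.902550; f(z_2) = 0.026596

0.90255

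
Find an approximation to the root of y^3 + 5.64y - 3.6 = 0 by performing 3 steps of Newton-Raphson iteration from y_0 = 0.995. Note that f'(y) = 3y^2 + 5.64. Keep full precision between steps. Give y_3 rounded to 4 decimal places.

y_0 = 0.995000: f = 2.996875, f' = 8.610075 → y_1 = 0.995000 - (2.996875)/(8.610075) = 0.646934
y_1 = 0.646934: f = 0.319464, f' = 6.895571 → y_2 = 0.646934 - (0.319464)/(6.895571) = 0.600605
y_2 = 0.600605: f = 0.004066, f' = 6.722179 → y_3 = 0.600605 - (0.004066)/(6.722179) = 0.600000

0.6000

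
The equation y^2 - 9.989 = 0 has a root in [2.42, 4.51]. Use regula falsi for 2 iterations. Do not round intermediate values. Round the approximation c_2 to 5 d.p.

3.13468

f(2.420000) = -4.132600, f(4.510000) = 10.351100
step 1: c = 3.016335, f(c) = -0.890725 < 0 → new bracket [3.016335, 4.510000]
step 2: c = 3.134682, f(c) = -0.162766 < 0 → new bracket [3.134682, 4.510000]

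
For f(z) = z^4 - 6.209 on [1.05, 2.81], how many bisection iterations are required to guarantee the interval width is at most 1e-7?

25

Initial width b − a = 2.81 − 1.05 = 1.760000.
After n steps the width is (b−a)/2^n; need (b−a)/2^n ≤ 1e-7.
So n ≥ log₂(1.760000/1e-7) = log₂(17600000.0000) ≈ 24.0691.
Hence n = 25.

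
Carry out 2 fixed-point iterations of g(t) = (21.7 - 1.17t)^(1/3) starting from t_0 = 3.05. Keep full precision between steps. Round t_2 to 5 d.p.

t_1 = g(3.050000) = 2.627108
t_2 = g(2.627108) = 2.650790

2.65079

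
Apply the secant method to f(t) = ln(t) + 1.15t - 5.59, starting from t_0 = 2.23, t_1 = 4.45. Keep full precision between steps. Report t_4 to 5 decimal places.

3.71879

Secant update: t_(k+1) = t_k − f(t_k)·(t_k − t_(k-1))/(f(t_k) − f(t_(k-1))).
f(t_0) = -2.223498, f(t_1) = 1.020404
t_2 = 4.450000 - (1.020404)·(4.450000 - 2.230000)/(1.020404 - (-2.223498)) = 3.751675; f(t_2) = 0.046629
t_3 = 3.751675 - (0.046629)·(3.751675 - 4.450000)/(0.046629 - (1.020404)) = 3.718236; f(t_3) = -0.000779
t_4 = 3.718236 - (-0.000779)·(3.718236 - 3.751675)/(-0.000779 - (0.046629)) = 3.718786; f(t_4) = 0.000001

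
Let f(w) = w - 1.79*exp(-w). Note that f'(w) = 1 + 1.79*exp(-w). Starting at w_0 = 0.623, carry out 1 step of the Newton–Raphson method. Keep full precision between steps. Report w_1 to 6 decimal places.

w_0 = 0.623000: f = -0.337036, f' = 1.960036 → w_1 = 0.623000 - (-0.337036)/(1.960036) = 0.794954

0.794954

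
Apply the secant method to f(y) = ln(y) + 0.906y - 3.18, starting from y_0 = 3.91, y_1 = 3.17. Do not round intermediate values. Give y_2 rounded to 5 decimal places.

f(y_0) = 1.725997, f(y_1) = 0.845752
y_2 = 3.170000 - (0.845752)·(3.170000 - 3.910000)/(0.845752 - (1.725997)) = 2.458998; f(y_2) = -0.052393

2.45900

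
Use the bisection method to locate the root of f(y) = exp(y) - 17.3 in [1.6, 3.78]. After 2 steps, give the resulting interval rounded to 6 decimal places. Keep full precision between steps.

f(1.600000) = -12.346968, f(3.780000) = 26.516042 (opposite signs)
step 1: m = 2.690000, f(m) = -2.568324 < 0 → root in [2.690000, 3.780000]
step 2: m = 3.235000, f(m) = 8.106372 > 0 → root in [2.690000, 3.235000]

[2.690000, 3.235000]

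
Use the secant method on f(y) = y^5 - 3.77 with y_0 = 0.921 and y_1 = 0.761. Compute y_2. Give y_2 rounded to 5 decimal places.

2.14122

Secant update: y_(k+1) = y_k − f(y_k)·(y_k − y_(k-1))/(f(y_k) − f(y_(k-1))).
f(y_0) = -3.107329, f(y_1) = -3.514775
y_2 = 0.761000 - (-3.514775)·(0.761000 - 0.921000)/(-3.514775 - (-3.107329)) = 2.141216; f(y_2) = 41.239359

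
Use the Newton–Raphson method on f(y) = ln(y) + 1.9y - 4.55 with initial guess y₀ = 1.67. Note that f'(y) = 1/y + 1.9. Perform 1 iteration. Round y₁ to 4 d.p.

Newton update: y ← y − f(y)/f'(y).
y_0 = 1.670000: f = -0.864176, f' = 2.498802 → y_1 = 1.670000 - (-0.864176)/(2.498802) = 2.015836

2.0158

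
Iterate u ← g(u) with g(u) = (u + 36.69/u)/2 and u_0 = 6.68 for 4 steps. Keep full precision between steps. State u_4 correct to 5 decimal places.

u_1 = g(6.680000) = 6.086257
u_2 = g(6.086257) = 6.057296
u_3 = g(6.057296) = 6.057227
u_4 = g(6.057227) = 6.057227

6.05723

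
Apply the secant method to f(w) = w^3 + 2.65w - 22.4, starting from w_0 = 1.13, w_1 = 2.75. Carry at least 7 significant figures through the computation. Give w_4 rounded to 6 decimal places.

f(w_0) = -17.962603, f(w_1) = 5.684375
w_2 = 2.750000 - (5.684375)·(2.750000 - 1.130000)/(5.684375 - (-17.962603)) = 2.360577; f(w_2) = -2.990580
w_3 = 2.360577 - (-2.990580)·(2.360577 - 2.750000)/(-2.990580 - (5.684375)) = 2.494825; f(w_3) = -0.260537
w_4 = 2.494825 - (-0.260537)·(2.494825 - 2.360577)/(-0.260537 - (-2.990580)) = 2.507637; f(w_4) = 0.013873

2.507637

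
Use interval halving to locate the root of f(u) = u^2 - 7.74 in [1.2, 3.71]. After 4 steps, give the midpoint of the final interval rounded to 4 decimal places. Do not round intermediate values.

2.8472

f(1.200000) = -6.300000, f(3.710000) = 6.024100 (opposite signs)
step 1: m = 2.455000, f(m) = -1.712975 < 0 → root in [2.455000, 3.710000]
step 2: m = 3.082500, f(m) = 1.761806 > 0 → root in [2.455000, 3.082500]
step 3: m = 2.768750, f(m) = -0.074023 < 0 → root in [2.768750, 3.082500]
step 4: m = 2.925625, f(m) = 0.819282 > 0 → root in [2.768750, 2.925625]
Midpoint of [2.768750, 2.925625] = 2.847187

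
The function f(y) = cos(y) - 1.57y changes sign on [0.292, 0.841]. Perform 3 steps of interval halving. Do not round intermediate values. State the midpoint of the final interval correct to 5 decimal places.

f(0.292000) = 0.499230, f(0.841000) = -0.653652 (opposite signs)
step 1: m = 0.566500, f(m) = -0.045620 < 0 → root in [0.292000, 0.566500]
step 2: m = 0.429250, f(m) = 0.235356 > 0 → root in [0.429250, 0.566500]
step 3: m = 0.497875, f(m) = 0.096936 > 0 → root in [0.497875, 0.566500]
Midpoint of [0.497875, 0.566500] = 0.532188

0.53219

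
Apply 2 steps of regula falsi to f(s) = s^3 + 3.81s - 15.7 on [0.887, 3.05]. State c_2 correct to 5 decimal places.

1.86330

f(0.887000) = -11.622666, f(3.050000) = 24.293125
step 1: c = 1.586966, f(c) = -5.656949 < 0 → new bracket [1.586966, 3.050000]
step 2: c = 1.863303, f(c) = -2.131622 < 0 → new bracket [1.863303, 3.050000]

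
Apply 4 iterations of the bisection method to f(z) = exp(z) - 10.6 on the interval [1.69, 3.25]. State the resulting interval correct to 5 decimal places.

[2.27500, 2.37250]

f(1.690000) = -5.180519, f(3.250000) = 15.190340 (opposite signs)
step 1: m = 2.470000, f(m) = 1.222447 > 0 → root in [1.690000, 2.470000]
step 2: m = 2.080000, f(m) = -2.595531 < 0 → root in [2.080000, 2.470000]
step 3: m = 2.275000, f(m) = -0.872081 < 0 → root in [2.275000, 2.470000]
step 4: m = 2.372500, f(m) = 0.124169 > 0 → root in [2.275000, 2.372500]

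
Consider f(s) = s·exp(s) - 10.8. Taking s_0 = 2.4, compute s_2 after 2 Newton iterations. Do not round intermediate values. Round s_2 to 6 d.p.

f'(s) = (s + 1)·exp(s)
s_0 = 2.400000: f = 15.655623, f' = 37.478800 → s_1 = 2.400000 - (15.655623)/(37.478800) = 1.982281
s_1 = 1.982281: f = 3.589928, f' = 21.649208 → s_2 = 1.982281 - (3.589928)/(21.649208) = 1.816458

1.816458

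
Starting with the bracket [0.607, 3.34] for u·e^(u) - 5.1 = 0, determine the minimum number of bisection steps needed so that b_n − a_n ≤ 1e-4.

Initial width b − a = 3.34 − 0.607 = 2.733000.
After n steps the width is (b−a)/2^n; need (b−a)/2^n ≤ 1e-4.
So n ≥ log₂(2.733000/1e-4) = log₂(27330.0000) ≈ 14.7382.
Hence n = 15.

15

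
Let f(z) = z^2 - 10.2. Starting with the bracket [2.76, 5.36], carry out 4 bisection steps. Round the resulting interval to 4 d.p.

[3.0850, 3.2475]

f(2.760000) = -2.582400, f(5.360000) = 18.529600 (opposite signs)
step 1: m = 4.060000, f(m) = 6.283600 > 0 → root in [2.760000, 4.060000]
step 2: m = 3.410000, f(m) = 1.428100 > 0 → root in [2.760000, 3.410000]
step 3: m = 3.085000, f(m) = -0.682775 < 0 → root in [3.085000, 3.410000]
step 4: m = 3.247500, f(m) = 0.346256 > 0 → root in [3.085000, 3.247500]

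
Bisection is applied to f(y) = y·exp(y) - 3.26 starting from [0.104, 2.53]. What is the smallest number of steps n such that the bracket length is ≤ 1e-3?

Initial width b − a = 2.53 − 0.104 = 2.426000.
After n steps the width is (b−a)/2^n; need (b−a)/2^n ≤ 1e-3.
So n ≥ log₂(2.426000/1e-3) = log₂(2426.0000) ≈ 11.2444.
Hence n = 12.

12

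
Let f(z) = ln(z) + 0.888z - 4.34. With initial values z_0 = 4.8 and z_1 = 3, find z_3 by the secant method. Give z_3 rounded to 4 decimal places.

3.4827

f(z_0) = 1.491016, f(z_1) = -0.577388
z_2 = 3.000000 - (-0.577388)·(3.000000 - 4.800000)/(-0.577388 - (1.491016)) = 3.502464; f(z_2) = 0.023654
z_3 = 3.502464 - (0.023654)·(3.502464 - 3.000000)/(0.023654 - (-0.577388)) = 3.482689; f(z_3) = 0.000432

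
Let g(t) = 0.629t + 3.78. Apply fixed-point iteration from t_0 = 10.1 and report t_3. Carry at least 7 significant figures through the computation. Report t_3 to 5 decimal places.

10.16661

t_1 = g(10.100000) = 10.132900
t_2 = g(10.132900) = 10.153594
t_3 = g(10.153594) = 10.166611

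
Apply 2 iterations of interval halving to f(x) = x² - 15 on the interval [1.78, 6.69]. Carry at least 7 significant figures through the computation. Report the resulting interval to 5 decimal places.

f(1.780000) = -11.831600, f(6.690000) = 29.756100 (opposite signs)
step 1: m = 4.235000, f(m) = 2.935225 > 0 → root in [1.780000, 4.235000]
step 2: m = 3.007500, f(m) = -5.954944 < 0 → root in [3.007500, 4.235000]

[3.00750, 4.23500]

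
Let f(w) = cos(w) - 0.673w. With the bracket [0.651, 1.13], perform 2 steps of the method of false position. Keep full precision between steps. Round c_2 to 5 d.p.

0.91041

False-position update: c = (a·f(b) − b·f(a))/(f(b) − f(a)); replace the endpoint whose sign matches f(c).
f(0.651000) = 0.357355, f(1.130000) = -0.333830
step 1: c = 0.898652, f(c) = 0.017873 > 0 → new bracket [0.898652, 1.130000]
step 2: c = 0.910408, f(c) = 0.000718 > 0 → new bracket [0.910408, 1.130000]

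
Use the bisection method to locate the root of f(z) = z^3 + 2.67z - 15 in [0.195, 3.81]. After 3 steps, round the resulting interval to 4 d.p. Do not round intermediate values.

f(0.195000) = -14.471935, f(3.810000) = 50.479041 (opposite signs)
step 1: m = 2.002500, f(m) = -1.623287 < 0 → root in [2.002500, 3.810000]
step 2: m = 2.906250, f(m) = 17.306715 > 0 → root in [2.002500, 2.906250]
step 3: m = 2.454375, f(m) = 6.338230 > 0 → root in [2.002500, 2.454375]

[2.0025, 2.4544]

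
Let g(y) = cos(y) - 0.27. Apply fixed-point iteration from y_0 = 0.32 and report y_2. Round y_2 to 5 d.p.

0.50805

y_1 = g(0.320000) = 0.679235
y_2 = g(0.679235) = 0.508053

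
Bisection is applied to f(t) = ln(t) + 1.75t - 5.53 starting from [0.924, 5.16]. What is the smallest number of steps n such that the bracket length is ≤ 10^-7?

Initial width b − a = 5.16 − 0.924 = 4.236000.
After n steps the width is (b−a)/2^n; need (b−a)/2^n ≤ 10^-7.
So n ≥ log₂(4.236000/10^-7) = log₂(42360000.0000) ≈ 25.3362.
Hence n = 26.

26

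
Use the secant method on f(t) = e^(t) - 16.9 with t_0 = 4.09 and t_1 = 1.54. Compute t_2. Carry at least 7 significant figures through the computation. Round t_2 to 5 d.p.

f(t_0) = 42.839892, f(t_1) = -12.235410
t_2 = 1.540000 - (-12.235410)·(1.540000 - 4.090000)/(-12.235410 - (42.839892)) = 2.106502; f(t_2) = -8.680557

2.10650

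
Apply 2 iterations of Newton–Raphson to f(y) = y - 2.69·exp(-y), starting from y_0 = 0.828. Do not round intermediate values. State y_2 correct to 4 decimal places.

0.9948

f'(y) = 1 + 2.69·exp(-y)
y_0 = 0.828000: f = -0.347321, f' = 2.175321 → y_1 = 0.828000 - (-0.347321)/(2.175321) = 0.987664
y_1 = 0.987664: f = -0.014215, f' = 2.001879 → y_2 = 0.987664 - (-0.014215)/(2.001879) = 0.994765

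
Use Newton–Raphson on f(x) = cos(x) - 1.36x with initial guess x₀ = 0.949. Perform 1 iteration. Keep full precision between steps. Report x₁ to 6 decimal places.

0.623092

f'(x) = -sin(x) - 1.36
x_0 = 0.949000: f = -0.708144, f' = -2.172833 → x_1 = 0.949000 - (-0.708144)/(-2.172833) = 0.623092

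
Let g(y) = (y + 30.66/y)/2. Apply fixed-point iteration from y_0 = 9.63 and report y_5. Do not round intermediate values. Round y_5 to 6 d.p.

5.537147

y_1 = g(9.630000) = 6.406900
y_2 = g(6.406900) = 5.596183
y_3 = g(5.596183) = 5.537459
y_4 = g(5.537459) = 5.537147
y_5 = g(5.537147) = 5.537147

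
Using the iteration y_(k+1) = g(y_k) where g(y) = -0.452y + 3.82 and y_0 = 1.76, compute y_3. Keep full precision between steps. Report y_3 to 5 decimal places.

y_1 = g(1.760000) = 3.024480
y_2 = g(3.024480) = 2.452935
y_3 = g(2.452935) = 2.711273

2.71127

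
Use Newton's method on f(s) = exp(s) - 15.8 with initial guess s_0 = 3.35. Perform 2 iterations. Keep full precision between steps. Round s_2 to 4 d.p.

2.7699

f'(s) = exp(s)
s_0 = 3.350000: f = 12.702734, f' = 28.502734 → s_1 = 3.350000 - (12.702734)/(28.502734) = 2.904333
s_1 = 2.904333: f = 2.453061, f' = 18.253061 → s_2 = 2.904333 - (2.453061)/(18.253061) = 2.769941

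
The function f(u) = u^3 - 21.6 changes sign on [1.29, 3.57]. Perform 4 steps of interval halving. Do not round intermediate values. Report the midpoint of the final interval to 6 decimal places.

2.786250

f(1.290000) = -19.453311, f(3.570000) = 23.899293 (opposite signs)
step 1: m = 2.430000, f(m) = -7.251093 < 0 → root in [2.430000, 3.570000]
step 2: m = 3.000000, f(m) = 5.400000 > 0 → root in [2.430000, 3.000000]
step 3: m = 2.715000, f(m) = -1.587124 < 0 → root in [2.715000, 3.000000]
step 4: m = 2.857500, f(m) = 1.732363 > 0 → root in [2.715000, 2.857500]
Midpoint of [2.715000, 2.857500] = 2.786250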